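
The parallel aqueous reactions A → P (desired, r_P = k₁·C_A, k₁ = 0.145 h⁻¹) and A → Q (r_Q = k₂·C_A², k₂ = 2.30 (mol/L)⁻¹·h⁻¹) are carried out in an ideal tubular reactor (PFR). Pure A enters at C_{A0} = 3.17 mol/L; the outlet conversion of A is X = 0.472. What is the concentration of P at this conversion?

0.0392 mol/L

C_A = C_{A0}(1−X) = 1.674 mol/L.
Along a PFR/batch, dC_P/dC_A = −r_P/(r_P+r_Q) = −k₁/(k₁+k₂·C_A).
Integrating from C_{A0} to C_A: C_P = (0.145/2.30)·ln[(0.145+2.30·3.17)/(0.145+2.30·1.67)] = 0.06304·ln(7.436/3.995) = 0.03917 mol/L.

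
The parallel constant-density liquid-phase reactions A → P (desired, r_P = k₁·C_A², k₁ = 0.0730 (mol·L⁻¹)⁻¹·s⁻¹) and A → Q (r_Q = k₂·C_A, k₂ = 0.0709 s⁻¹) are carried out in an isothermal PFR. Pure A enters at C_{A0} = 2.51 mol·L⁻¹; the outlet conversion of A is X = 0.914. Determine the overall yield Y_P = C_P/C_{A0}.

0.498

C_A = C_{A0}(1−X) = 0.2159 mol·L⁻¹.
Along a PFR/batch, dC_Q/dC_A = −r_Q/(r_P+r_Q) = −k₂/(k₂+k₁·C_A).
Integrating from C_{A0} to C_A: C_Q = (0.0709/0.0730)·ln[(0.0709+0.0730·2.51)/(0.0709+0.0730·0.216)] = 0.9712·ln(0.2541/0.08666) = 1.045 mol·L⁻¹.
Then C_P = (C_{A0}−C_A) − C_Q = 2.294 − 1.045 = 1.249 mol·L⁻¹.
Y_P = C_P/C_{A0} = 1.249/2.51 = 0.498.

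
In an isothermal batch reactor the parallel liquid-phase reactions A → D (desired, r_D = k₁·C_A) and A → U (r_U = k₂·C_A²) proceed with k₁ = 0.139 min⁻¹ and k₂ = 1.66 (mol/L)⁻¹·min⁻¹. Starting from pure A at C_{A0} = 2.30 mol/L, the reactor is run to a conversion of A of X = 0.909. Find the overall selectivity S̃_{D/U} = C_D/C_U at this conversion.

0.0916

C_A = C_{A0}(1−X) = 0.2093 mol/L.
Along a PFR/batch, dC_D/dC_A = −r_D/(r_D+r_U) = −k₁/(k₁+k₂·C_A).
Integrating from C_{A0} to C_A: C_D = (0.139/1.66)·ln[(0.139+1.66·2.30)/(0.139+1.66·0.209)] = 0.08373·ln(3.957/0.4864) = 0.1755 mol/L.
C_U = (C_{A0}−C_A)−C_D = 1.915 mol/L; S̃_{D/U} = 0.1755/1.915 = 0.0916.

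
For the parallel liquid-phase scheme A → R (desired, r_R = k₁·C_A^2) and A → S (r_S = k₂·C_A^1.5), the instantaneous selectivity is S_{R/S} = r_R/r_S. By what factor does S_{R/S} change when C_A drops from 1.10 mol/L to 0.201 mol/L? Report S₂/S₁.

0.427

S_{R/S} = (k₁/k₂)·C_A^0.5, so S₂/S₁ = (C_{A,2}/C_{A,1})^0.5.
= (0.201/1.10)^0.5 = (0.1827)^0.5 = 0.427.
Selectivity toward R falls as C_A falls — high-concentration operation is favoured.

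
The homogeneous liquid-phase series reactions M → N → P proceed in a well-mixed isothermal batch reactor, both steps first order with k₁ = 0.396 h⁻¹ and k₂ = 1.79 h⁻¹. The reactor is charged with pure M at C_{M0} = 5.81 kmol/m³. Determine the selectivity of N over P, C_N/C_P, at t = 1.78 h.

Solving the coupled first-order balances gives C_N(t) = [k₁/(k₂−k₁)]·C_{M0}·(e^(−k₁t) − e^(−k₂t)).
e^(−k₁t) = e^(−0.396×1.78) = e^(−0.7049) = 0.4942; e^(−k₂t) = e^(−3.186) = 0.04133.
C_N = 0.396×5.81/(1.79−0.396) × (0.4942−0.04133) = 1.650×0.4528 = 0.7474 kmol/m³.
C_M = C_{M0}e^(−k₁t) = 2.871 kmol/m³, so C_P = C_{M0}−C_M−C_N = 2.191 kmol/m³; C_N/C_P = 0.341.

0.341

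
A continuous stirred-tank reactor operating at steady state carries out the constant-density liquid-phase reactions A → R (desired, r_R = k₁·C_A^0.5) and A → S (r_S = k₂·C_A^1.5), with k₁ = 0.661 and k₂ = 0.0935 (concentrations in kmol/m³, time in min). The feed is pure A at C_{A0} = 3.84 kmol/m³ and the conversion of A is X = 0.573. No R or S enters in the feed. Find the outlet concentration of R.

Exit C_A = C_{A0}(1−X) = 3.84×0.427 = 1.640 kmol/m³.
A CSTR operates uniformly at the exit composition, giving r_R = 0.8464 and r_S = 0.1963 (each k·C_A^n at C_A = 1.640).
Fraction of consumed A going to R: r_R/(r_R+r_S) = 0.8117.
C_R = 0.8117·C_{A0}·X = 0.8117×3.84×0.573 = 1.79 kmol/m³.

1.79 kmol/m³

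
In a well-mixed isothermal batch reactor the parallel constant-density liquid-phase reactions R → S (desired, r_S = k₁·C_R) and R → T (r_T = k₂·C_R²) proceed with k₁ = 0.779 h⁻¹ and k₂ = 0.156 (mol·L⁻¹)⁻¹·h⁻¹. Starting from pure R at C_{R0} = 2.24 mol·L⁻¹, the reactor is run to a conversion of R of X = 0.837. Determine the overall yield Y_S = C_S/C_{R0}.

0.669

C_R = C_{R0}(1−X) = 0.3651 mol·L⁻¹.
Along a PFR/batch, dC_S/dC_R = −r_S/(r_S+r_T) = −k₁/(k₁+k₂·C_R).
Integrating from C_{R0} to C_R: C_S = (0.779/0.156)·ln[(0.779+0.156·2.24)/(0.779+0.156·0.365)] = 4.994·ln(1.128/0.8360) = 1.498 mol·L⁻¹.
Y_S = C_S/C_{R0} = 1.498/2.24 = 0.669.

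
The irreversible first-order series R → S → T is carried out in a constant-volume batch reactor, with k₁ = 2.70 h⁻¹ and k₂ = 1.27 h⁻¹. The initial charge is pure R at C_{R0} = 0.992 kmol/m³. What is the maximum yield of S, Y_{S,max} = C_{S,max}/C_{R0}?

For a first-order series the maximum intermediate yield is C_{S,max}/C_{R0} = (k₁/k₂)^[k₂/(k₂−k₁)].
= (2.70/1.27)^(1.27/(1.27−2.70)) = (2.126)^(-0.8881) = 0.5118.

0.512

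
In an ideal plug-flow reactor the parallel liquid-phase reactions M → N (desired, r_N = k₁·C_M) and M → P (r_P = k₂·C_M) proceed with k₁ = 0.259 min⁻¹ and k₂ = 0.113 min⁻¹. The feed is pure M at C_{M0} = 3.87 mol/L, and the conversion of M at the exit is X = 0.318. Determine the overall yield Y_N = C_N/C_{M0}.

0.221

C_M = C_{M0}(1−X) = 2.639 mol/L.
Both paths are first order in M, so the instantaneous fraction to N is constant: dC_N/d(−C_M) = k₁/(k₁+k₂) = 0.6962.
C_N = 0.6962·(C_{M0}−C_M) = 0.6962×1.231 = 0.857 mol/L.
Y_N = C_N/C_{M0} = 0.8568/3.87 = 0.221.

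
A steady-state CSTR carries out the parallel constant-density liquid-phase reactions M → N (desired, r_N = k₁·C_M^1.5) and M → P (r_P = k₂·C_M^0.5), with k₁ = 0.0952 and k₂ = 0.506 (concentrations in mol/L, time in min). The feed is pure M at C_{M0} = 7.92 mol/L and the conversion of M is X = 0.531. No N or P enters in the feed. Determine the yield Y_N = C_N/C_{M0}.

Exit C_M = C_{M0}(1−X) = 7.92×0.469 = 3.714 mol/L.
A CSTR operates uniformly at the exit composition, giving r_N = 0.6815 and r_P = 0.9752 (each k·C_M^n at C_M = 3.714).
Fraction of consumed M going to N: r_N/(r_N+r_P) = 0.4114.
C_N = 0.4114·C_{M0}·X = 0.4114×7.92×0.531 = 1.73 mol/L; Y_N = C_N/C_{M0} = 0.218.

0.218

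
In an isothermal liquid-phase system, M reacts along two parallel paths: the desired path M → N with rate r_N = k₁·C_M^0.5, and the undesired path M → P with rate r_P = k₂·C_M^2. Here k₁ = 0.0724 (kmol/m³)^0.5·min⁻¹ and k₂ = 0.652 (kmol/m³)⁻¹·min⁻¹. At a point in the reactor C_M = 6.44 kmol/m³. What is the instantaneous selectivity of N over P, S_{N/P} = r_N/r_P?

0.00679

S_{N/P} = r_N/r_P = (k₁·C_M^0.5)/(k₂·C_M^2) = (k₁/k₂)·C_M^-1.5.
= (0.0724×6.440^0.5) / (0.652×6.440^2) = 0.1837/27.04 = 0.00679.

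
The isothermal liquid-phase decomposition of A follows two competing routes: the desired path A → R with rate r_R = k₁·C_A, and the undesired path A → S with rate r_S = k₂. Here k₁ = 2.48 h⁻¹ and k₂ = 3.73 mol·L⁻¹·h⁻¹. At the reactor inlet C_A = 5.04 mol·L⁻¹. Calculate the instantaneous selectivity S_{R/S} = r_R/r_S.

3.35

S_{R/S} = r_R/r_S = (k₁·C_A)/(k₂) = (k₁/k₂)·C_A.
= (2.48×5.040) / (3.73) = 12.50/3.730 = 3.35.
Since the desired path is higher order in A, keeping C_A high (PFR or concentrated feed) favours R.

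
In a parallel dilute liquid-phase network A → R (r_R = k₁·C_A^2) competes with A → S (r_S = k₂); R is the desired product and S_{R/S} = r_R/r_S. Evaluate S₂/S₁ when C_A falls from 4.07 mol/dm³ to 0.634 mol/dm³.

0.0243

S_{R/S} = (k₁/k₂)·C_A^2, so S₂/S₁ = (C_{A,2}/C_{A,1})^2.
= (0.634/4.07)^2 = (0.1558)^2 = 0.0243.
Selectivity toward R falls as C_A falls — high-concentration operation is favoured.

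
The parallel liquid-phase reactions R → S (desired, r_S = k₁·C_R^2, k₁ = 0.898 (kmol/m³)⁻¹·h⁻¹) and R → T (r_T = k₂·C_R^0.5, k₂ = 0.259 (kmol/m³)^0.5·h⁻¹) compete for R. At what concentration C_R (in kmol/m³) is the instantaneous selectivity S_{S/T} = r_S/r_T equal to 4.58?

S_{S/T} = (k₁/k₂)·C_R^1.5 ⇒ C_R = (S·k₂/k₁)^(1/1.5).
= (4.58×0.259/0.898)^(0.6667) = (1.321)^(0.6667) = 1.20 kmol/m³.

1.20 kmol/m³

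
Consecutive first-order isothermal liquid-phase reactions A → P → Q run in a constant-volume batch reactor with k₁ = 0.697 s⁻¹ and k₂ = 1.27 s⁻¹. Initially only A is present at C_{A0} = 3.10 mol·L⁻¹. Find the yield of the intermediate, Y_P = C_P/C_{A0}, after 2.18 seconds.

0.190

Solving the coupled first-order balances gives C_P(t) = [k₁/(k₂−k₁)]·C_{A0}·(e^(−k₁t) − e^(−k₂t)).
e^(−k₁t) = e^(−0.697×2.18) = e^(−1.519) = 0.2188; e^(−k₂t) = e^(−2.769) = 0.06275.
C_P = 0.697×3.10/(1.27−0.697) × (0.2188−0.06275) = 3.771×0.1561 = 0.5886 mol·L⁻¹.
Y_P = C_P/C_{A0} = 0.5886/3.10 = 0.190.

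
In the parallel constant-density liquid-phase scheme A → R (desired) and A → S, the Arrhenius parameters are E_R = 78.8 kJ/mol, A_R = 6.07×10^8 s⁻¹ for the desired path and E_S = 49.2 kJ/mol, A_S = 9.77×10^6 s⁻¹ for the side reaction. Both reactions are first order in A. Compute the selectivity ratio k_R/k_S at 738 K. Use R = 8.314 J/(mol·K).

0.499

k_R/k_S = (A_R/A_S)·exp[−(E_R−E_S)/(RT)] = (A_R/A_S)·exp[(E_S−E_R)/(RT)].
(E_S−E_R)/(RT) = (49.2−78.8)×10³/(8.314×738) = -29600/6136 = -4.824.
k_R/k_S = (6.07×10^8/9.77×10^6)·exp(-4.824) = 62.13 × 0.008033 = 0.499.
Since E_R > E_S, raising the temperature improves selectivity toward R.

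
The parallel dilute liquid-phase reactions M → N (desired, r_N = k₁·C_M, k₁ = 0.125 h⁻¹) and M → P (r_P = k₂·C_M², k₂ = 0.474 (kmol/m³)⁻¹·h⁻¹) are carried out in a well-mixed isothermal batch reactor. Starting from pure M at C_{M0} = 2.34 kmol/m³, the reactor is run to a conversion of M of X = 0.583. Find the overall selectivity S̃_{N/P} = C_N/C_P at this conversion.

0.168

C_M = C_{M0}(1−X) = 0.9758 kmol/m³.
Along a PFR/batch, dC_N/dC_M = −r_N/(r_N+r_P) = −k₁/(k₁+k₂·C_M).
Integrating from C_{M0} to C_M: C_N = (0.125/0.474)·ln[(0.125+0.474·2.34)/(0.125+0.474·0.976)] = 0.2637·ln(1.234/0.5875) = 0.1957 kmol/m³.
C_P = (C_{M0}−C_M)−C_N = 1.168 kmol/m³; S̃_{N/P} = 0.1957/1.168 = 0.168.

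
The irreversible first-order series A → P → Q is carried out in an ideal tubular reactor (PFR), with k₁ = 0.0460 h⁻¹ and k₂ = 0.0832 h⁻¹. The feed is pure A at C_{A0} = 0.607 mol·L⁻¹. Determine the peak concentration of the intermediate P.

0.161 mol·L⁻¹

At the optimum, C_{P,max}/C_{A0} = (k₁/k₂)^[k₂/(k₂−k₁)].
= (0.0460/0.0832)^(0.0832/(0.0832−0.0460)) = (0.5529)^(2.237) = 0.2657.
C_{P,max} = 0.2657×0.607 = 0.161 mol·L⁻¹.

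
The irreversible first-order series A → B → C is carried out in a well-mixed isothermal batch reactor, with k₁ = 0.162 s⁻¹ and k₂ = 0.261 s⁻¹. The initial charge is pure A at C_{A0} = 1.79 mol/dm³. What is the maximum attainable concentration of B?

0.509 mol/dm³

Evaluating C_B at t_opt = ln(k₂/k₁)/(k₂−k₁) gives C_{B,max}/C_{A0} = (k₁/k₂)^[k₂/(k₂−k₁)].
= (0.162/0.261)^(0.261/(0.261−0.162)) = (0.6207)^(2.636) = 0.2844.
C_{B,max} = 0.2844×1.79 = 0.509 mol/dm³.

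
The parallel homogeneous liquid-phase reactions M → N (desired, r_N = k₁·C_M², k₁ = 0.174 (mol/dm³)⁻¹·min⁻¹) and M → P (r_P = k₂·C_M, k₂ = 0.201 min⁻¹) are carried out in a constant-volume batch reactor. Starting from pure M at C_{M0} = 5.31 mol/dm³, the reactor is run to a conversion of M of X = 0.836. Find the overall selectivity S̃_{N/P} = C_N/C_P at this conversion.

C_M = C_{M0}(1−X) = 0.8708 mol/dm³.
Along a PFR/batch, dC_P/dC_M = −r_P/(r_N+r_P) = −k₂/(k₂+k₁·C_M).
Integrating from C_{M0} to C_M: C_P = (0.201/0.174)·ln[(0.201+0.174·5.31)/(0.201+0.174·0.871)] = 1.155·ln(1.125/0.3525) = 1.340 mol/dm³.
Then C_N = (C_{M0}−C_M) − C_P = 4.439 − 1.340 = 3.099 mol/dm³.
S̃_{N/P} = C_N/C_P = 3.099/1.340 = 2.31.

2.31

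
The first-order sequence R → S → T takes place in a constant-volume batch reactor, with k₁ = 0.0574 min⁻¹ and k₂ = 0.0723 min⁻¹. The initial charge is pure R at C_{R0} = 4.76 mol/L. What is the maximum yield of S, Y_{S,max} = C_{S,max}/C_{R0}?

At the optimum, C_{S,max}/C_{R0} = (k₁/k₂)^[k₂/(k₂−k₁)].
= (0.0574/0.0723)^(0.0723/(0.0723−0.0574)) = (0.7939)^(4.852) = 0.3263.

0.326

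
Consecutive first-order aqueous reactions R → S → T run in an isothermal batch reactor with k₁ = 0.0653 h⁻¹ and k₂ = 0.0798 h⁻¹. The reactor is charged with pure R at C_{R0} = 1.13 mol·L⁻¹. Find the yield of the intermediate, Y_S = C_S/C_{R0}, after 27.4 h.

For first-order series with pure R initially, C_S(t) = k₁C_{R0}/(k₂−k₁)·(e^(−k₁t) − e^(−k₂t)).
e^(−k₁t) = e^(−0.0653×27.4) = e^(−1.789) = 0.1671; e^(−k₂t) = e^(−2.187) = 0.1123.
C_S = 0.0653×1.13/(0.0798−0.0653) × (0.1671−0.1123) = 5.089×0.05478 = 0.2788 mol·L⁻¹.
Y_S = C_S/C_{R0} = 0.2788/1.13 = 0.247.

0.247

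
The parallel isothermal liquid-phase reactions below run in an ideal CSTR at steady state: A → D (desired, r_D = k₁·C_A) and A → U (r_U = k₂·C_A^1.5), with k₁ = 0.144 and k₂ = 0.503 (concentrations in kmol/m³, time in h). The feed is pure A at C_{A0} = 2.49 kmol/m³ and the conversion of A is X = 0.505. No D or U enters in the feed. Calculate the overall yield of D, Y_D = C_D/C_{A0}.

Exit C_A = C_{A0}(1−X) = 2.49×0.495 = 1.233 kmol/m³.
In a CSTR the entire volume is at exit conditions, so r_D = 0.144×1.233 = 0.1775 and r_U = 0.503×1.233^1.5 = 0.6883.
Fraction of consumed A going to D: r_D/(r_D+r_U) = 0.2050.
C_D = 0.2050·C_{A0}·X = 0.2050×2.49×0.505 = 0.258 kmol/m³; Y_D = C_D/C_{A0} = 0.104.

0.104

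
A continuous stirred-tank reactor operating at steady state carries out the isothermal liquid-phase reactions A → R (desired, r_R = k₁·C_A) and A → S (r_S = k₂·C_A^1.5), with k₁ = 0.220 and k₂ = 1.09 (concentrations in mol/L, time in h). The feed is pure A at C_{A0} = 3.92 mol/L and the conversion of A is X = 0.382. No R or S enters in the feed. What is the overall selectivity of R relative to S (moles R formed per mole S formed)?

0.130

Exit C_A = C_{A0}(1−X) = 3.92×0.618 = 2.423 mol/L.
A CSTR operates uniformly at the exit composition, giving r_R = 0.5330 and r_S = 4.110 (each k·C_A^n at C_A = 2.423).
Overall selectivity = C_R/C_S = r_Rτ/(r_Sτ) = r_R/r_S = 0.130.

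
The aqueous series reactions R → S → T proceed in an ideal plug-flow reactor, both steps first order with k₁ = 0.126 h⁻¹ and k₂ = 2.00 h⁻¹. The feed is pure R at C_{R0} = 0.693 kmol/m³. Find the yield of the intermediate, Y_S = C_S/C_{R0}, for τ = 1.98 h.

0.0511

Solving the coupled first-order balances gives C_S(τ) = [k₁/(k₂−k₁)]·C_{R0}·(e^(−k₁τ) − e^(−k₂τ)).
e^(−k₁τ) = e^(−0.126×1.98) = e^(−0.2495) = 0.7792; e^(−k₂τ) = e^(−3.960) = 0.01906.
C_S = 0.126×0.693/(2.00−0.126) × (0.7792−0.01906) = 0.04659×0.7601 = 0.03542 kmol/m³.
Y_S = C_S/C_{R0} = 0.03542/0.693 = 0.0511.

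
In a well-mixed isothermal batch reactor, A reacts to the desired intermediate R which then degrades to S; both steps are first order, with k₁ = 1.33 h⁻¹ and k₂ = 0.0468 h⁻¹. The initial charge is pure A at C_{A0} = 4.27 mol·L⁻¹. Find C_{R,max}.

3.78 mol·L⁻¹

Evaluating C_R at t_opt = ln(k₂/k₁)/(k₂−k₁) gives C_{R,max}/C_{A0} = (k₁/k₂)^[k₂/(k₂−k₁)].
= (1.33/0.0468)^(0.0468/(0.0468−1.33)) = (28.42)^(-0.03647) = 0.8851.
C_{R,max} = 0.8851×4.27 = 3.78 mol·L⁻¹.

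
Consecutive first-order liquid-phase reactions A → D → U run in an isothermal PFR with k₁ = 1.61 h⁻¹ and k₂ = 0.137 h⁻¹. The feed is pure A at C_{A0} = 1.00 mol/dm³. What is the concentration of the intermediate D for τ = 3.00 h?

Solving the coupled first-order balances gives C_D(τ) = [k₁/(k₂−k₁)]·C_{A0}·(e^(−k₁τ) − e^(−k₂τ)).
e^(−k₁τ) = e^(−1.61×3.00) = e^(−4.830) = 0.007987; e^(−k₂τ) = e^(−0.4110) = 0.6630.
C_D = 1.61×1.00/(0.137−1.61) × (0.007987−0.6630) = (-1.093)×(-0.6550) = 0.7159 mol/dm³.

0.716 mol/dm³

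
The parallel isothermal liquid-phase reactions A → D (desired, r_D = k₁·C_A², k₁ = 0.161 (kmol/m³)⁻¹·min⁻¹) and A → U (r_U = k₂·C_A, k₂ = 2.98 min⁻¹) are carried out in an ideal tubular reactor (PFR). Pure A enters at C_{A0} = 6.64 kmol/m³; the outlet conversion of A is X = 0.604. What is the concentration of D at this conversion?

C_A = C_{A0}(1−X) = 2.629 kmol/m³.
Along a PFR/batch, dC_U/dC_A = −r_U/(r_D+r_U) = −k₂/(k₂+k₁·C_A).
Integrating from C_{A0} to C_A: C_U = (2.98/0.161)·ln[(2.98+0.161·6.64)/(2.98+0.161·2.63)] = 18.51·ln(4.049/3.403) = 3.215 kmol/m³.
Then C_D = (C_{A0}−C_A) − C_U = 4.011 − 3.215 = 0.7951 kmol/m³.

0.795 kmol/m³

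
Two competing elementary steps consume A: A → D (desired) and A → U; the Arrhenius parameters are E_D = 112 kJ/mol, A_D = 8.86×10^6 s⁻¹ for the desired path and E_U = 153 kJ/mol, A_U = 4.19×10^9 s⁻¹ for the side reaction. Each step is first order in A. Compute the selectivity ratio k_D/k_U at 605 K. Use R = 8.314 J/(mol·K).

Since both paths have the same order in A, the concentration cancels and S_{D/U} = k_D/k_U = (A_D/A_U)·exp[(E_U−E_D)/(RT)].
(E_U−E_D)/(RT) = (153−112)×10³/(8.314×605) = 41000/5030 = 8.151.
k_D/k_U = (8.86×10^6/4.19×10^9)·exp(8.151) = 0.002115 × 3467 = 7.33.

7.33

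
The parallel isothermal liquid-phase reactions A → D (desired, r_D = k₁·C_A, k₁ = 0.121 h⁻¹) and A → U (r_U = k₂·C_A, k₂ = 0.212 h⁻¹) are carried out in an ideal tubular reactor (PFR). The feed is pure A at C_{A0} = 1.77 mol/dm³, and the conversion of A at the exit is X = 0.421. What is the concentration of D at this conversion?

C_A = C_{A0}(1−X) = 1.025 mol/dm³.
Both paths are first order in A, so the instantaneous fraction to D is constant: dC_D/d(−C_A) = k₁/(k₁+k₂) = 0.3634.
C_D = 0.3634·(C_{A0}−C_A) = 0.3634×0.7452 = 0.271 mol/dm³.

0.271 mol/dm³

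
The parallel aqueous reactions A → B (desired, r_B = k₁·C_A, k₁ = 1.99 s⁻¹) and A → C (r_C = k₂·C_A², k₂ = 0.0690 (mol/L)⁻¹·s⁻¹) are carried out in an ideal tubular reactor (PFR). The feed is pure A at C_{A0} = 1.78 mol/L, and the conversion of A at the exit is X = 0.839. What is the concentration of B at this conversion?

C_A = C_{A0}(1−X) = 0.2866 mol/L.
Along a PFR/batch, dC_B/dC_A = −r_B/(r_B+r_C) = −k₁/(k₁+k₂·C_A).
Integrating from C_{A0} to C_A: C_B = (1.99/0.0690)·ln[(1.99+0.0690·1.78)/(1.99+0.0690·0.287)] = 28.84·ln(2.113/2.010) = 1.442 mol/L.

1.44 mol/L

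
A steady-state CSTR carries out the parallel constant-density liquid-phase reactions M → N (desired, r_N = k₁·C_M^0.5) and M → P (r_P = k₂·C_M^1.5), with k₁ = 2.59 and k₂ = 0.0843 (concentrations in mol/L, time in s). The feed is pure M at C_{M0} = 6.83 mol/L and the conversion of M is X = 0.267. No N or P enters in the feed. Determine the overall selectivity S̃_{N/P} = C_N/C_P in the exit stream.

6.14

Exit C_M = C_{M0}(1−X) = 6.83×0.733 = 5.006 mol/L.
In a CSTR the entire volume is at exit conditions, so r_N = 2.59×5.006^0.5 = 5.795 and r_P = 0.0843×5.006^1.5 = 0.9443.
Overall selectivity = C_N/C_P = r_Nτ/(r_Pτ) = r_N/r_P = 6.14.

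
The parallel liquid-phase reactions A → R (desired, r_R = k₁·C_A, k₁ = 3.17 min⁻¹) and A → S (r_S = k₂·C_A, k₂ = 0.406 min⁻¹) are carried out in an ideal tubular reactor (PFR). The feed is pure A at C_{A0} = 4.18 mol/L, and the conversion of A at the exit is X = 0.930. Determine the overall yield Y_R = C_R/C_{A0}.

0.824

C_A = C_{A0}(1−X) = 0.2926 mol/L.
Both paths are first order in A, so the instantaneous fraction to R is constant: dC_R/d(−C_A) = k₁/(k₁+k₂) = 0.8865.
C_R = 0.8865·(C_{A0}−C_A) = 0.8865×3.887 = 3.45 mol/L.
Y_R = C_R/C_{A0} = 3.446/4.18 = 0.824.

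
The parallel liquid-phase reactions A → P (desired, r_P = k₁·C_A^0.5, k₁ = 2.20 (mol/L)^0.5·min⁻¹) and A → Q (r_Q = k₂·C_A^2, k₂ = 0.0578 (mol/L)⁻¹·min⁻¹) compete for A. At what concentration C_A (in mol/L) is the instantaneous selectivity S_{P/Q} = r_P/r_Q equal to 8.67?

2.68 mol/L

S_{P/Q} = (k₁/k₂)·C_A^-1.5 ⇒ C_A = (S·k₂/k₁)^(1/(-1.5)).
= (8.67×0.0578/2.20)^(-0.6667) = (0.2278)^(-0.6667) = 2.68 mol/L.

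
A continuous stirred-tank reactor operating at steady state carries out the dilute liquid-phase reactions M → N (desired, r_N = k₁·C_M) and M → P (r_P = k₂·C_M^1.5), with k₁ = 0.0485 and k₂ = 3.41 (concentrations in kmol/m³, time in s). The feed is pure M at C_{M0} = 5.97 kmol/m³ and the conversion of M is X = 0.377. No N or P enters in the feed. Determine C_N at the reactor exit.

0.0165 kmol/m³

Exit C_M = C_{M0}(1−X) = 5.97×0.623 = 3.719 kmol/m³.
A CSTR operates uniformly at the exit composition, giving r_N = 0.1804 and r_P = 24.46 (each k·C_M^n at C_M = 3.719).
Fraction of consumed M going to N: r_N/(r_N+r_P) = 0.007321.
C_N = 0.007321·C_{M0}·X = 0.007321×5.97×0.377 = 0.0165 kmol/m³.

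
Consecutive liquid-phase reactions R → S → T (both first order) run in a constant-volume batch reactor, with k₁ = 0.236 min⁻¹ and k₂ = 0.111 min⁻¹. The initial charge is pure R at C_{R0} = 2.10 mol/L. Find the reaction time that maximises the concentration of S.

6.03 min

For first-order series the maximum of C_S occurs at t_opt = ln(k₂/k₁)/(k₂−k₁).
= ln(0.111/0.236)/(0.111−0.236) = ln(0.4703)/-0.1250 = -0.7543/-0.1250 = 6.03 min.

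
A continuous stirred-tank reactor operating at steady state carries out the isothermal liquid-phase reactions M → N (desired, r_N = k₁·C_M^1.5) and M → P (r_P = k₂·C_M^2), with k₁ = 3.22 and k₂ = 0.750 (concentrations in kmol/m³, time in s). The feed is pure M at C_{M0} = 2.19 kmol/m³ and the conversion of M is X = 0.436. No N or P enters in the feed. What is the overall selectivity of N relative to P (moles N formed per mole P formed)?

Exit C_M = C_{M0}(1−X) = 2.19×0.564 = 1.235 kmol/m³.
In a CSTR the entire volume is at exit conditions, so r_N = 3.22×1.235^1.5 = 4.420 and r_P = 0.750×1.235^2 = 1.144.
Overall selectivity = C_N/C_P = r_Nτ/(r_Pτ) = r_N/r_P = 3.86.

3.86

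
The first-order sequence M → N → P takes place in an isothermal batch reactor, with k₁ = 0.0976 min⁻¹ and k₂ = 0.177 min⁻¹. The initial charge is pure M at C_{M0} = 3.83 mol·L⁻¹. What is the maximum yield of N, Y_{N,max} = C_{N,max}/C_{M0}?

0.265

For a first-order series the maximum intermediate yield is C_{N,max}/C_{M0} = (k₁/k₂)^[k₂/(k₂−k₁)].
= (0.0976/0.177)^(0.177/(0.177−0.0976)) = (0.5514)^(2.229) = 0.2653.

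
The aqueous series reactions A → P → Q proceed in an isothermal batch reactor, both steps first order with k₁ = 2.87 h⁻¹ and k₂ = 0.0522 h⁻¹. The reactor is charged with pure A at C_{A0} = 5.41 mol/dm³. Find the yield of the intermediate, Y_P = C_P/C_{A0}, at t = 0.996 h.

The intermediate concentration in a first-order A→B→C sequence is C_P = k₁C_{A0}(e^(−k₁t) − e^(−k₂t))/(k₂−k₁).
e^(−k₁t) = e^(−2.87×0.996) = e^(−2.859) = 0.05735; e^(−k₂t) = e^(−0.05199) = 0.9493.
C_P = 2.87×5.41/(0.0522−2.87) × (0.05735−0.9493) = (-5.510)×(-0.8920) = 4.915 mol/dm³.
Y_P = C_P/C_{A0} = 4.915/5.41 = 0.909.

0.909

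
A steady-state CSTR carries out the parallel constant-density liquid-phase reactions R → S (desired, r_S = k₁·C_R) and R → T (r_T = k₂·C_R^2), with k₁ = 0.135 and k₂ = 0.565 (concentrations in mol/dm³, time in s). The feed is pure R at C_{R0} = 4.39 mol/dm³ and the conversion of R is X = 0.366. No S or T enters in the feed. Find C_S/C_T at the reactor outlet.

0.0858

Exit C_R = C_{R0}(1−X) = 4.39×0.634 = 2.783 mol/dm³.
Rates in a CSTR are evaluated at the outlet concentration: r_S = 0.135×2.783 = 0.3757, r_T = 0.565×2.783^2 = 4.377.
Overall selectivity = C_S/C_T = r_Sτ/(r_Tτ) = r_S/r_T = 0.0858.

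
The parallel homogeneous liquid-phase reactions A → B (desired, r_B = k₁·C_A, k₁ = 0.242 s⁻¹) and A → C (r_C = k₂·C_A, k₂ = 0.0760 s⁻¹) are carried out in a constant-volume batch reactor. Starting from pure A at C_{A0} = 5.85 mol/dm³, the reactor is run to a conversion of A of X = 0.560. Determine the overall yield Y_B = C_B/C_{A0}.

C_A = C_{A0}(1−X) = 2.574 mol/dm³.
Both paths are first order in A, so the instantaneous fraction to B is constant: dC_B/d(−C_A) = k₁/(k₁+k₂) = 0.7610.
C_B = 0.7610·(C_{A0}−C_A) = 0.7610×3.276 = 2.49 mol/dm³.
Y_B = C_B/C_{A0} = 2.493/5.85 = 0.426.

0.426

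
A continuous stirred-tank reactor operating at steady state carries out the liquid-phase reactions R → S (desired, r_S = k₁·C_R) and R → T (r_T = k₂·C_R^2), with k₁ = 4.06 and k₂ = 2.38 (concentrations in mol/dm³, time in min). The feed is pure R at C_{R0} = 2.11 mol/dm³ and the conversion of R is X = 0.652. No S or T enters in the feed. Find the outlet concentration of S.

0.962 mol/dm³

Exit C_R = C_{R0}(1−X) = 2.11×0.348 = 0.7343 mol/dm³.
In a CSTR the entire volume is at exit conditions, so r_S = 4.06×0.7343 = 2.981 and r_T = 2.38×0.7343^2 = 1.283.
Fraction of consumed R going to S: r_S/(r_S+r_T) = 0.6991.
C_S = 0.6991·C_{R0}·X = 0.6991×2.11×0.652 = 0.962 mol/dm³.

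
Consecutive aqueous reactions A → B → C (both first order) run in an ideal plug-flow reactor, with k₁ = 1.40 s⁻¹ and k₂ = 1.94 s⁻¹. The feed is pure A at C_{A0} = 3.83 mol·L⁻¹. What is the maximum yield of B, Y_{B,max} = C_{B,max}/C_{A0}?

At the optimum, C_{B,max}/C_{A0} = (k₁/k₂)^[k₂/(k₂−k₁)].
= (1.40/1.94)^(1.94/(1.94−1.40)) = (0.7216)^(3.593) = 0.3098.

0.310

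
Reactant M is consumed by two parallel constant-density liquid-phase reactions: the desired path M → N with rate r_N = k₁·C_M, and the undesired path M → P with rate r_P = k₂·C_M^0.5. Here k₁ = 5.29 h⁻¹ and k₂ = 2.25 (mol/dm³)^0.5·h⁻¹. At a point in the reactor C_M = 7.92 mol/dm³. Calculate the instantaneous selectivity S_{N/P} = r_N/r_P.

S_{N/P} = r_N/r_P = (k₁·C_M)/(k₂·C_M^0.5) = (k₁/k₂)·C_M^0.5.
= (5.29×7.920) / (2.25×7.920^0.5) = 41.90/6.332 = 6.62.

6.62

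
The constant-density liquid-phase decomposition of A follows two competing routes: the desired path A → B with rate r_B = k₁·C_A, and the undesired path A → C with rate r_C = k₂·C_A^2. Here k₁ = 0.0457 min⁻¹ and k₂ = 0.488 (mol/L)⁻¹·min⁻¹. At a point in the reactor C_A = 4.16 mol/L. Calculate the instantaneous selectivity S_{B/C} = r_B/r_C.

S_{B/C} = r_B/r_C = (k₁·C_A)/(k₂·C_A^2) = (k₁/k₂)·C_A⁻¹.
= (0.0457×4.160) / (0.488×4.160^2) = 0.1901/8.445 = 0.0225.

0.0225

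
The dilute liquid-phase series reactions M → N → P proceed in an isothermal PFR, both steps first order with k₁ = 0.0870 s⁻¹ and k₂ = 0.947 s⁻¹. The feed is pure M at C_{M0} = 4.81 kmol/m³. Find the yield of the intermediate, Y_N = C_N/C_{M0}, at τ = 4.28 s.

0.0680

The intermediate concentration in a first-order A→B→C sequence is C_N = k₁C_{M0}(e^(−k₁τ) − e^(−k₂τ))/(k₂−k₁).
e^(−k₁τ) = e^(−0.0870×4.28) = e^(−0.3724) = 0.6891; e^(−k₂τ) = e^(−4.053) = 0.01737.
C_N = 0.0870×4.81/(0.947−0.0870) × (0.6891−0.01737) = 0.4866×0.6717 = 0.3269 kmol/m³.
Y_N = C_N/C_{M0} = 0.3269/4.81 = 0.0680.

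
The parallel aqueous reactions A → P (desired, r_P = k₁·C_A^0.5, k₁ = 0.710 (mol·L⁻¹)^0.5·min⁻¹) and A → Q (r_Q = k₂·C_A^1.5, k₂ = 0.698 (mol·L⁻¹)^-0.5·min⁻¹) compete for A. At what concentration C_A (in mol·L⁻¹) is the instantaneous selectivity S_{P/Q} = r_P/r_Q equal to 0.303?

3.36 mol·L⁻¹

S_{P/Q} = (k₁/k₂)·C_A⁻¹ ⇒ C_A = (S·k₂/k₁)^(-1).
= (0.303×0.698/0.710)^(-1) = (0.2979)^(-1) = 3.36 mol·L⁻¹.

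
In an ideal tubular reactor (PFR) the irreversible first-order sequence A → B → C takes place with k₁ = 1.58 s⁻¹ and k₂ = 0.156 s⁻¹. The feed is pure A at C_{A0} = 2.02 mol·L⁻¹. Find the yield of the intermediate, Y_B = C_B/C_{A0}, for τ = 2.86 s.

0.698

Solving the coupled first-order balances gives C_B(τ) = [k₁/(k₂−k₁)]·C_{A0}·(e^(−k₁τ) − e^(−k₂τ)).
e^(−k₁τ) = e^(−1.58×2.86) = e^(−4.519) = 0.01090; e^(−k₂τ) = e^(−0.4462) = 0.6401.
C_B = 1.58×2.02/(0.156−1.58) × (0.01090−0.6401) = (-2.241)×(-0.6292) = 1.410 mol·L⁻¹.
Y_B = C_B/C_{A0} = 1.410/2.02 = 0.698.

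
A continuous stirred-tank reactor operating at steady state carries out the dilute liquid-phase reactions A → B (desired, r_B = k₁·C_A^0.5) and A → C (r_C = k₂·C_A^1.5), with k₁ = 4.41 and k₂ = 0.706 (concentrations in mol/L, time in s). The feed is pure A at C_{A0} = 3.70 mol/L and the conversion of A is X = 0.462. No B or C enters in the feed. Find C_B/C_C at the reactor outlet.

3.14

Exit C_A = C_{A0}(1−X) = 3.70×0.538 = 1.991 mol/L.
In a CSTR the entire volume is at exit conditions, so r_B = 4.41×1.991^0.5 = 6.222 and r_C = 0.706×1.991^1.5 = 1.983.
Overall selectivity = C_B/C_C = r_Bτ/(r_Cτ) = r_B/r_C = 3.14.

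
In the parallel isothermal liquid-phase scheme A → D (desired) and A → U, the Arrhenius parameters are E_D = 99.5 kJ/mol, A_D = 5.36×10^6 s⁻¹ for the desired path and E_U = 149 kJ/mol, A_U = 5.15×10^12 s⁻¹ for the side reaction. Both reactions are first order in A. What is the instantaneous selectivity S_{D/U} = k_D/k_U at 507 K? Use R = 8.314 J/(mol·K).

Since both paths have the same order in A, the concentration cancels and S_{D/U} = k_D/k_U = (A_D/A_U)·exp[(E_U−E_D)/(RT)].
(E_U−E_D)/(RT) = (149−99.5)×10³/(8.314×507) = 49500/4215 = 11.74.
k_D/k_U = (5.36×10^6/5.15×10^12)·exp(11.74) = 1.041×10^-6 × 1.259×10^5 = 0.131.
Since E_D < E_U, lowering the temperature improves selectivity toward D.

0.131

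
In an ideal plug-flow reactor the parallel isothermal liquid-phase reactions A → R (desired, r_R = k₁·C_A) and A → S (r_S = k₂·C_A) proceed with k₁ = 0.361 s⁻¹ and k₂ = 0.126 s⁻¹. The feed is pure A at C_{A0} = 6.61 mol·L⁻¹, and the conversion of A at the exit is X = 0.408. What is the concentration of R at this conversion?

2.00 mol·L⁻¹

C_A = C_{A0}(1−X) = 3.913 mol·L⁻¹.
Both paths are first order in A, so the instantaneous fraction to R is constant: dC_R/d(−C_A) = k₁/(k₁+k₂) = 0.7413.
C_R = 0.7413·(C_{A0}−C_A) = 0.7413×2.697 = 2.00 mol·L⁻¹.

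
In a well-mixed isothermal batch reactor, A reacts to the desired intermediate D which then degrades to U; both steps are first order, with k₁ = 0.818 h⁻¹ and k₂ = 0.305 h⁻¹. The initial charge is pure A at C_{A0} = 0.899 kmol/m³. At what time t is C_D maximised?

1.92 h

For first-order series the maximum of C_D occurs at t_opt = ln(k₂/k₁)/(k₂−k₁).
= ln(0.305/0.818)/(0.305−0.818) = ln(0.3729)/-0.5130 = -0.9866/-0.5130 = 1.92 h.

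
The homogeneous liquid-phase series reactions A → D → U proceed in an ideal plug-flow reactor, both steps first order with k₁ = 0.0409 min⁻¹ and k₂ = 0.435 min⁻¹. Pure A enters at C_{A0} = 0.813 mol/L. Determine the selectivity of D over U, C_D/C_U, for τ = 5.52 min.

For first-order series with pure A initially, C_D(τ) = k₁C_{A0}/(k₂−k₁)·(e^(−k₁τ) − e^(−k₂τ)).
e^(−k₁τ) = e^(−0.0409×5.52) = e^(−0.2258) = 0.7979; e^(−k₂τ) = e^(−2.401) = 0.09061.
C_D = 0.0409×0.813/(0.435−0.0409) × (0.7979−0.09061) = 0.08437×0.7073 = 0.05968 mol/L.
C_A = C_{A0}e^(−k₁τ) = 0.6487 mol/L, so C_U = C_{A0}−C_A−C_D = 0.1046 mol/L; C_D/C_U = 0.570.

0.570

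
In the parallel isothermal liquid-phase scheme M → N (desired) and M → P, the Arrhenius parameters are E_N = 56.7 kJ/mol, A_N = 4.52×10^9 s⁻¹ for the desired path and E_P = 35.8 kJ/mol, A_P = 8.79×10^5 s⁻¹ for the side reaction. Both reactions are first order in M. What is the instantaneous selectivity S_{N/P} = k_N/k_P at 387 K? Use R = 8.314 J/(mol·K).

Since both paths have the same order in M, the concentration cancels and S_{N/P} = k_N/k_P = (A_N/A_P)·exp[(E_P−E_N)/(RT)].
(E_P−E_N)/(RT) = (35.8−56.7)×10³/(8.314×387) = -20900/3218 = -6.496.
k_N/k_P = (4.52×10^9/8.79×10^5)·exp(-6.496) = 5142 × 0.001510 = 7.76.
Since E_N > E_P, raising the temperature improves selectivity toward N.

7.76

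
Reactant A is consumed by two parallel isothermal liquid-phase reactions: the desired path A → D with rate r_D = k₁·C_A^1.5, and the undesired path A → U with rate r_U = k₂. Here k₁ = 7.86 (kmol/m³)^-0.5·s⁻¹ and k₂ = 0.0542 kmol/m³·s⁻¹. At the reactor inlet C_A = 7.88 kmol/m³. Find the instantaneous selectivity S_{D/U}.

3208

S_{D/U} = r_D/r_U = (k₁·C_A^1.5)/(k₂) = (k₁/k₂)·C_A^1.5.
= (7.86×7.880^1.5) / (0.0542) = 173.9/0.05420 = 3208.
Since the desired path is higher order in A, keeping C_A high (PFR or concentrated feed) favours D.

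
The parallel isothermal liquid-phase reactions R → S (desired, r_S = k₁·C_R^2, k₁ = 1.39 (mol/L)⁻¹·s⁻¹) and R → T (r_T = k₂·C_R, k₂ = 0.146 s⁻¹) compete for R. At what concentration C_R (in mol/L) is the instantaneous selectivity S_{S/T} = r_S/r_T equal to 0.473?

0.0497 mol/L

S_{S/T} = (k₁/k₂)·C_R ⇒ C_R = S·k₂/k₁.
= 0.473×0.146/1.39 = 0.0497 mol/L.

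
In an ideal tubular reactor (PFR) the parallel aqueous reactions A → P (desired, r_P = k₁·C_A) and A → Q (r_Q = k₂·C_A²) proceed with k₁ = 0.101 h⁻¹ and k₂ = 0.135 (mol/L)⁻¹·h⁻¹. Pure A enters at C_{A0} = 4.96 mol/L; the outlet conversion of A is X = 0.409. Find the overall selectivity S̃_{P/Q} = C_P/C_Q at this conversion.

0.193

C_A = C_{A0}(1−X) = 2.931 mol/L.
Along a PFR/batch, dC_P/dC_A = −r_P/(r_P+r_Q) = −k₁/(k₁+k₂·C_A).
Integrating from C_{A0} to C_A: C_P = (0.101/0.135)·ln[(0.101+0.135·4.96)/(0.101+0.135·2.93)] = 0.7481·ln(0.7706/0.4967) = 0.3285 mol/L.
C_Q = (C_{A0}−C_A)−C_P = 1.700 mol/L; S̃_{P/Q} = 0.3285/1.700 = 0.193.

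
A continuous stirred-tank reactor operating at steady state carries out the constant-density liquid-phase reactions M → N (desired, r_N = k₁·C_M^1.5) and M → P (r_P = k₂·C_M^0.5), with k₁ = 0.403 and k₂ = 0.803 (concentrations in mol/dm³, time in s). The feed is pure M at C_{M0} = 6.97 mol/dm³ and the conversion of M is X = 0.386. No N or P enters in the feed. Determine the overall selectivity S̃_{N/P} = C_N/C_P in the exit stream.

2.15

Exit C_M = C_{M0}(1−X) = 6.97×0.614 = 4.280 mol/dm³.
Rates in a CSTR are evaluated at the outlet concentration: r_N = 0.403×4.280^1.5 = 3.568, r_P = 0.803×4.280^0.5 = 1.661.
Overall selectivity = C_N/C_P = r_Nτ/(r_Pτ) = r_N/r_P = 2.15.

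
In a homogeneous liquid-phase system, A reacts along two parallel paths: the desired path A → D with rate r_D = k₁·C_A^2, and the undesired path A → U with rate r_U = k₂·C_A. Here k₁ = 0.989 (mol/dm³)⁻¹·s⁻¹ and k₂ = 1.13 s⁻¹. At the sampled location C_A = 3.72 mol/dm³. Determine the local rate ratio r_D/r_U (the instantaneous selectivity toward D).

3.26

S_{D/U} = r_D/r_U = (k₁·C_A^2)/(k₂·C_A) = (k₁/k₂)·C_A.
= (0.989×3.720^2) / (1.13×3.720) = 13.69/4.204 = 3.26.
Since the desired path is higher order in A, keeping C_A high (PFR or concentrated feed) favours D.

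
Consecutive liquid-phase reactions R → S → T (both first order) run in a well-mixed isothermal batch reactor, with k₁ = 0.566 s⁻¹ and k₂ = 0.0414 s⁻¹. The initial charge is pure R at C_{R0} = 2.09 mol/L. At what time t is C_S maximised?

The intermediate peaks when r₁ = r₂, i.e. k₁e^(−k₁t) = k₂e^(−k₂t), giving t_opt = ln(k₂/k₁)/(k₂−k₁).
= ln(0.0414/0.566)/(0.0414−0.566) = ln(0.07314)/-0.5246 = -2.615/-0.5246 = 4.99 s.

4.99 s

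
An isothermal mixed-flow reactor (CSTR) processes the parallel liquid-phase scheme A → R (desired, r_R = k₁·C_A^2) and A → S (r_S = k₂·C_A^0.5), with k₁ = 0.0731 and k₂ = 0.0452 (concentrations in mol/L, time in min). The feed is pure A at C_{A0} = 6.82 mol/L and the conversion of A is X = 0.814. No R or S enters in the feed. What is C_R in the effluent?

Exit C_A = C_{A0}(1−X) = 6.82×0.186 = 1.269 mol/L.
Rates in a CSTR are evaluated at the outlet concentration: r_R = 0.0731×1.269^2 = 0.1176, r_S = 0.0452×1.269^0.5 = 0.05091.
Fraction of consumed A going to R: r_R/(r_R+r_S) = 0.6979.
C_R = 0.6979·C_{A0}·X = 0.6979×6.82×0.814 = 3.87 mol/L.

3.87 mol/L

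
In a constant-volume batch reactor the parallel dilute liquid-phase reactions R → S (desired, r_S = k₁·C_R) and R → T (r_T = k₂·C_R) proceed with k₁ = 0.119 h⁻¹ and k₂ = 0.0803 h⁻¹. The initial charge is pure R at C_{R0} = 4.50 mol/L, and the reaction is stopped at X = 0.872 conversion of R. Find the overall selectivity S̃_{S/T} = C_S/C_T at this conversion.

C_R = C_{R0}(1−X) = 0.5760 mol/L.
Both paths are first order in R, so the instantaneous fraction to S is constant: dC_S/d(−C_R) = k₁/(k₁+k₂) = 0.5971.
C_S = 0.5971·(C_{R0}−C_R) = 0.5971×3.924 = 2.34 mol/L.
C_T = (C_{R0}−C_R)−C_S = 1.581 mol/L; S̃_{S/T} = 2.343/1.581 = 1.48.

1.48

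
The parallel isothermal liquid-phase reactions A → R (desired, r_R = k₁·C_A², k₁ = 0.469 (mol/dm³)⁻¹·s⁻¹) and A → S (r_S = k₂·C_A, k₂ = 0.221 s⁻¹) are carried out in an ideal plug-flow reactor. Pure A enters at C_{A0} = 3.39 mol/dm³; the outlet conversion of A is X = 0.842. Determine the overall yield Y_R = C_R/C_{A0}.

C_A = C_{A0}(1−X) = 0.5356 mol/dm³.
Along a PFR/batch, dC_S/dC_A = −r_S/(r_R+r_S) = −k₂/(k₂+k₁·C_A).
Integrating from C_{A0} to C_A: C_S = (0.221/0.469)·ln[(0.221+0.469·3.39)/(0.221+0.469·0.536)] = 0.4712·ln(1.811/0.4722) = 0.6334 mol/dm³.
Then C_R = (C_{A0}−C_A) − C_S = 2.854 − 0.6334 = 2.221 mol/dm³.
Y_R = C_R/C_{A0} = 2.221/3.39 = 0.655.

0.655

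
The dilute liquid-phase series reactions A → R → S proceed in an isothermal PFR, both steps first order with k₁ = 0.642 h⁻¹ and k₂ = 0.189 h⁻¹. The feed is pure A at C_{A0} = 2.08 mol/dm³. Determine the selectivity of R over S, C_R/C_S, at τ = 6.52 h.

For first-order series with pure A initially, C_R(τ) = k₁C_{A0}/(k₂−k₁)·(e^(−k₁τ) − e^(−k₂τ)).
e^(−k₁τ) = e^(−0.642×6.52) = e^(−4.186) = 0.01521; e^(−k₂τ) = e^(−1.232) = 0.2916.
C_R = 0.642×2.08/(0.189−0.642) × (0.01521−0.2916) = (-2.948)×(-0.2764) = 0.8148 mol/dm³.
C_A = C_{A0}e^(−k₁τ) = 0.03164 mol/dm³, so C_S = C_{A0}−C_A−C_R = 1.234 mol/dm³; C_R/C_S = 0.661.

0.661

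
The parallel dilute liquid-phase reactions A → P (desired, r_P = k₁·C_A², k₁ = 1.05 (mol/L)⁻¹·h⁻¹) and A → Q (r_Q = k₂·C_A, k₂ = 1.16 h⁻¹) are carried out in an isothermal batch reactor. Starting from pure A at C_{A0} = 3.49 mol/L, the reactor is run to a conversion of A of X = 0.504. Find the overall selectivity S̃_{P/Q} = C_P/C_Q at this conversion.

2.30

C_A = C_{A0}(1−X) = 1.731 mol/L.
Along a PFR/batch, dC_Q/dC_A = −r_Q/(r_P+r_Q) = −k₂/(k₂+k₁·C_A).
Integrating from C_{A0} to C_A: C_Q = (1.16/1.05)·ln[(1.16+1.05·3.49)/(1.16+1.05·1.73)] = 1.105·ln(4.825/2.978) = 0.5331 mol/L.
Then C_P = (C_{A0}−C_A) − C_Q = 1.759 − 0.5331 = 1.226 mol/L.
S̃_{P/Q} = C_P/C_Q = 1.226/0.5331 = 2.30.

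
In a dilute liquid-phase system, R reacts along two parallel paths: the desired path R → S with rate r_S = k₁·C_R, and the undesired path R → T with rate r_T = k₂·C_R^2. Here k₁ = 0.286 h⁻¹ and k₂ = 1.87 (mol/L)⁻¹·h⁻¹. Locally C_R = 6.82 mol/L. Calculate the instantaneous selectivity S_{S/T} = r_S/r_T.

S_{S/T} = r_S/r_T = (k₁·C_R)/(k₂·C_R^2) = (k₁/k₂)·C_R⁻¹.
= (0.286×6.820) / (1.87×6.820^2) = 1.951/86.98 = 0.0224.
The undesired path is higher order in R, so low C_R (CSTR or dilute feed) favours S.

0.0224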